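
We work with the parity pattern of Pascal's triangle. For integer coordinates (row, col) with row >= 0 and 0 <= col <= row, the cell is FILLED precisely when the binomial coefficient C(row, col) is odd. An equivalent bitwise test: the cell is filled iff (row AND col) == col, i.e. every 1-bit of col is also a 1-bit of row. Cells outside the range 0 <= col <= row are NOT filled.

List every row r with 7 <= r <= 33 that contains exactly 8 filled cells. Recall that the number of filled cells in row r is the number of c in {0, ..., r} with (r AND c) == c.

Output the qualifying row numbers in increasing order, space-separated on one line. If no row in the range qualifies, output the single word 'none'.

Row r has 2^popcount(r) filled cells, so we need popcount(r) = log2(8) = 3.
Scan r = 7..33 and keep those with exactly 3 one-bits:
r=7=111 popcount=3 -> KEEP
r=8=1000 popcount=1 -> skip
r=9=1001 popcount=2 -> skip
r=10=1010 popcount=2 -> skip
r=11=1011 popcount=3 -> KEEP
r=12=1100 popcount=2 -> skip
r=13=1101 popcount=3 -> KEEP
r=14=1110 popcount=3 -> KEEP
r=15=1111 popcount=4 -> skip
r=16=10000 popcount=1 -> skip
r=17=10001 popcount=2 -> skip
r=18=10010 popcount=2 -> skip
r=19=10011 popcount=3 -> KEEP
r=20=10100 popcount=2 -> skip
r=21=10101 popcount=3 -> KEEP
r=22=10110 popcount=3 -> KEEP
r=23=10111 popcount=4 -> skip
r=24=11000 popcount=2 -> skip
r=25=11001 popcount=3 -> KEEP
r=26=11010 popcount=3 -> KEEP
r=27=11011 popcount=4 -> skip
r=28=11100 popcount=3 -> KEEP
r=29=11101 popcount=4 -> skip
r=30=11110 popcount=4 -> skip
r=31=11111 popcount=5 -> skip
r=32=100000 popcount=1 -> skip
r=33=100001 popcount=2 -> skip
Kept rows: 7 11 13 14 19 21 22 25 26 28

Answer: 7 11 13 14 19 21 22 25 26 28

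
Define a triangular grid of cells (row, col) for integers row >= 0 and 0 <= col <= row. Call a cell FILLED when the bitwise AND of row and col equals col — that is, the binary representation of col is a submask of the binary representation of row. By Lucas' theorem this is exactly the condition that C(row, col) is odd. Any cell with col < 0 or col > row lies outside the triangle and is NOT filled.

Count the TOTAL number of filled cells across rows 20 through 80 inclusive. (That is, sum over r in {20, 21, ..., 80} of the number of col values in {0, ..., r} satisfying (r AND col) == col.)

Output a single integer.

r20=10100 pc2: +4 =4
r21=10101 pc3: +8 =12
r22=10110 pc3: +8 =20
r23=10111 pc4: +16 =36
r24=11000 pc2: +4 =40
r25=11001 pc3: +8 =48
r26=11010 pc3: +8 =56
r27=11011 pc4: +16 =72
r28=11100 pc3: +8 =80
r29=11101 pc4: +16 =96
r30=11110 pc4: +16 =112
r31=11111 pc5: +32 =144
r32=100000 pc1: +2 =146
r33=100001 pc2: +4 =150
r34=100010 pc2: +4 =154
r35=100011 pc3: +8 =162
r36=100100 pc2: +4 =166
r37=100101 pc3: +8 =174
r38=100110 pc3: +8 =182
r39=100111 pc4: +16 =198
r40=101000 pc2: +4 =202
r41=101001 pc3: +8 =210
r42=101010 pc3: +8 =218
r43=101011 pc4: +16 =234
r44=101100 pc3: +8 =242
r45=101101 pc4: +16 =258
r46=101110 pc4: +16 =274
r47=101111 pc5: +32 =306
r48=110000 pc2: +4 =310
r49=110001 pc3: +8 =318
r50=110010 pc3: +8 =326
r51=110011 pc4: +16 =342
r52=110100 pc3: +8 =350
r53=110101 pc4: +16 =366
r54=110110 pc4: +16 =382
r55=110111 pc5: +32 =414
r56=111000 pc3: +8 =422
r57=111001 pc4: +16 =438
r58=111010 pc4: +16 =454
r59=111011 pc5: +32 =486
r60=111100 pc4: +16 =502
r61=111101 pc5: +32 =534
r62=111110 pc5: +32 =566
r63=111111 pc6: +64 =630
r64=1000000 pc1: +2 =632
r65=1000001 pc2: +4 =636
r66=1000010 pc2: +4 =640
r67=1000011 pc3: +8 =648
r68=1000100 pc2: +4 =652
r69=1000101 pc3: +8 =660
r70=1000110 pc3: +8 =668
r71=1000111 pc4: +16 =684
r72=1001000 pc2: +4 =688
r73=1001001 pc3: +8 =696
r74=1001010 pc3: +8 =704
r75=1001011 pc4: +16 =720
r76=1001100 pc3: +8 =728
r77=1001101 pc4: +16 =744
r78=1001110 pc4: +16 =760
r79=1001111 pc5: +32 =792
r80=1010000 pc2: +4 =796

Answer: 796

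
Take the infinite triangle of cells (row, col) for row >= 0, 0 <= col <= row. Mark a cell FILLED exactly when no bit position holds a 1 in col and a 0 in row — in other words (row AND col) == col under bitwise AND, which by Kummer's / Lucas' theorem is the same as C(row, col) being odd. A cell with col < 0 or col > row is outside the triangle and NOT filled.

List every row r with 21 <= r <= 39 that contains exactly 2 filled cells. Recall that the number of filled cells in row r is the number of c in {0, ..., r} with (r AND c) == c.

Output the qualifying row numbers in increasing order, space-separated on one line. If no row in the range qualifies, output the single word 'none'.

Row r has 2^popcount(r) filled cells, so we need popcount(r) = log2(2) = 1.
Scan r = 21..39 and keep those with exactly 1 one-bits:
r=21=10101 popcount=3 -> skip
r=22=10110 popcount=3 -> skip
r=23=10111 popcount=4 -> skip
r=24=11000 popcount=2 -> skip
r=25=11001 popcount=3 -> skip
r=26=11010 popcount=3 -> skip
r=27=11011 popcount=4 -> skip
r=28=11100 popcount=3 -> skip
r=29=11101 popcount=4 -> skip
r=30=11110 popcount=4 -> skip
r=31=11111 popcount=5 -> skip
r=32=100000 popcount=1 -> KEEP
r=33=100001 popcount=2 -> skip
r=34=100010 popcount=2 -> skip
r=35=100011 popcount=3 -> skip
r=36=100100 popcount=2 -> skip
r=37=100101 popcount=3 -> skip
r=38=100110 popcount=3 -> skip
r=39=100111 popcount=4 -> skip
Kept rows: 32

Answer: 32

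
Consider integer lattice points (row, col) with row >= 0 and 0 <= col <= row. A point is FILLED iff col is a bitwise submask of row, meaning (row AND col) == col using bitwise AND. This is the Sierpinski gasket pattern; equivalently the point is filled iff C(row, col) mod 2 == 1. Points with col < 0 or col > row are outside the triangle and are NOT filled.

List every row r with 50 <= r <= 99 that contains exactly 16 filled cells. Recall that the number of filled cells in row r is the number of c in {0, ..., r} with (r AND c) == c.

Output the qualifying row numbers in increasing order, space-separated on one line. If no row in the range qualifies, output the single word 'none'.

Row r has 2^popcount(r) filled cells, so we need popcount(r) = log2(16) = 4.
Scan r = 50..99 and keep those with exactly 4 one-bits:
r=50=110010 popcount=3 -> skip
r=51=110011 popcount=4 -> KEEP
r=52=110100 popcount=3 -> skip
r=53=110101 popcount=4 -> KEEP
r=54=110110 popcount=4 -> KEEP
r=55=110111 popcount=5 -> skip
r=56=111000 popcount=3 -> skip
r=57=111001 popcount=4 -> KEEP
r=58=111010 popcount=4 -> KEEP
r=59=111011 popcount=5 -> skip
r=60=111100 popcount=4 -> KEEP
r=61=111101 popcount=5 -> skip
r=62=111110 popcount=5 -> skip
r=63=111111 popcount=6 -> skip
r=64=1000000 popcount=1 -> skip
r=65=1000001 popcount=2 -> skip
r=66=1000010 popcount=2 -> skip
r=67=1000011 popcount=3 -> skip
r=68=1000100 popcount=2 -> skip
r=69=1000101 popcount=3 -> skip
r=70=1000110 popcount=3 -> skip
r=71=1000111 popcount=4 -> KEEP
r=72=1001000 popcount=2 -> skip
r=73=1001001 popcount=3 -> skip
r=74=1001010 popcount=3 -> skip
r=75=1001011 popcount=4 -> KEEP
r=76=1001100 popcount=3 -> skip
r=77=1001101 popcount=4 -> KEEP
r=78=1001110 popcount=4 -> KEEP
r=79=1001111 popcount=5 -> skip
r=80=1010000 popcount=2 -> skip
r=81=1010001 popcount=3 -> skip
r=82=1010010 popcount=3 -> skip
r=83=1010011 popcount=4 -> KEEP
r=84=1010100 popcount=3 -> skip
r=85=1010101 popcount=4 -> KEEP
r=86=1010110 popcount=4 -> KEEP
r=87=1010111 popcount=5 -> skip
r=88=1011000 popcount=3 -> skip
r=89=1011001 popcount=4 -> KEEP
r=90=1011010 popcount=4 -> KEEP
r=91=1011011 popcount=5 -> skip
r=92=1011100 popcount=4 -> KEEP
r=93=1011101 popcount=5 -> skip
r=94=1011110 popcount=5 -> skip
r=95=1011111 popcount=6 -> skip
r=96=1100000 popcount=2 -> skip
r=97=1100001 popcount=3 -> skip
r=98=1100010 popcount=3 -> skip
r=99=1100011 popcount=4 -> KEEP
Kept rows: 51 53 54 57 58 60 71 75 77 78 83 85 86 89 90 92 99

Answer: 51 53 54 57 58 60 71 75 77 78 83 85 86 89 90 92 99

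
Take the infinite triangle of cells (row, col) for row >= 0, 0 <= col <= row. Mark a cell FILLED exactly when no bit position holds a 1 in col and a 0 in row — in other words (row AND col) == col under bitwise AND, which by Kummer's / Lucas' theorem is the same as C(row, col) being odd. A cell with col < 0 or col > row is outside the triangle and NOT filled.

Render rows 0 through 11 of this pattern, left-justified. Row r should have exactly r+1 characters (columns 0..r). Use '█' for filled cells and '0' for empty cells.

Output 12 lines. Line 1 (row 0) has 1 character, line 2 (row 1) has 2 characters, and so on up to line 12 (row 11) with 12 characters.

Answer: █
██
█0█
████
█000█
██00██
█0█0█0█
████████
█0000000█
██000000██
█0█00000█0█
████0000████

Derivation:
r0=0: █
r1=1: ██
r2=10: █0█
r3=11: ████
r4=100: █000█
r5=101: ██00██
r6=110: █0█0█0█
r7=111: ████████
r8=1000: █0000000█
r9=1001: ██000000██
r10=1010: █0█00000█0█
r11=1011: ████0000████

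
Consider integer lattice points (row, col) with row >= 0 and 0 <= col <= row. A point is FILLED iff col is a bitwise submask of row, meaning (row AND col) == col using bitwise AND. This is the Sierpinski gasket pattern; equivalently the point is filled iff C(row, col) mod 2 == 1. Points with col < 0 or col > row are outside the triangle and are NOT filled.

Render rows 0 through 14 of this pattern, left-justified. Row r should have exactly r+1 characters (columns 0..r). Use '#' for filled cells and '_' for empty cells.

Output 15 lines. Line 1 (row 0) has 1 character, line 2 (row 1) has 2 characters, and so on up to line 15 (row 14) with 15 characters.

Answer: #
##
#_#
####
#___#
##__##
#_#_#_#
########
#_______#
##______##
#_#_____#_#
####____####
#___#___#___#
##__##__##__##
#_#_#_#_#_#_#_#

Derivation:
r0=0: #
r1=1: ##
r2=10: #_#
r3=11: ####
r4=100: #___#
r5=101: ##__##
r6=110: #_#_#_#
r7=111: ########
r8=1000: #_______#
r9=1001: ##______##
r10=1010: #_#_____#_#
r11=1011: ####____####
r12=1100: #___#___#___#
r13=1101: ##__##__##__##
r14=1110: #_#_#_#_#_#_#_#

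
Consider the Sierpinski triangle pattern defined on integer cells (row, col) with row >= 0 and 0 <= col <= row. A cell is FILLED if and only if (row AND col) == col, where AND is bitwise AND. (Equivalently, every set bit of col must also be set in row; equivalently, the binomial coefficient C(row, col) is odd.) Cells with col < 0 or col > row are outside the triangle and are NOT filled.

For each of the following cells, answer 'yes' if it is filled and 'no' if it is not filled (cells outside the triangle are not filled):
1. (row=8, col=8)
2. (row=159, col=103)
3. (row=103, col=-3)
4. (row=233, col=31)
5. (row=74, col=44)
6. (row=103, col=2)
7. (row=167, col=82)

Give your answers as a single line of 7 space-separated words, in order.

(8,8): row=0b1000, col=0b1000, row AND col = 0b1000 = 8; 8 == 8 -> filled
(159,103): row=0b10011111, col=0b1100111, row AND col = 0b111 = 7; 7 != 103 -> empty
(103,-3): col outside [0, 103] -> not filled
(233,31): row=0b11101001, col=0b11111, row AND col = 0b1001 = 9; 9 != 31 -> empty
(74,44): row=0b1001010, col=0b101100, row AND col = 0b1000 = 8; 8 != 44 -> empty
(103,2): row=0b1100111, col=0b10, row AND col = 0b10 = 2; 2 == 2 -> filled
(167,82): row=0b10100111, col=0b1010010, row AND col = 0b10 = 2; 2 != 82 -> empty

Answer: yes no no no no yes no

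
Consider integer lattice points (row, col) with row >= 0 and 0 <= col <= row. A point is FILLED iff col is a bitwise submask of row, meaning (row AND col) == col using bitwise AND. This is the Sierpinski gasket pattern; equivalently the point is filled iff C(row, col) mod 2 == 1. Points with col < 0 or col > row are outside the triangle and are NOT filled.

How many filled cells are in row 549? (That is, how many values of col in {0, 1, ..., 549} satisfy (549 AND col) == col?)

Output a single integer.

549 in binary = 1000100101
popcount(549) = number of 1-bits in 1000100101 = 4
A col c satisfies (549 AND c) == c iff every set bit of c is also set in 549; each of the 4 set bits of 549 can independently be on or off in c.
count = 2^4 = 16

Answer: 16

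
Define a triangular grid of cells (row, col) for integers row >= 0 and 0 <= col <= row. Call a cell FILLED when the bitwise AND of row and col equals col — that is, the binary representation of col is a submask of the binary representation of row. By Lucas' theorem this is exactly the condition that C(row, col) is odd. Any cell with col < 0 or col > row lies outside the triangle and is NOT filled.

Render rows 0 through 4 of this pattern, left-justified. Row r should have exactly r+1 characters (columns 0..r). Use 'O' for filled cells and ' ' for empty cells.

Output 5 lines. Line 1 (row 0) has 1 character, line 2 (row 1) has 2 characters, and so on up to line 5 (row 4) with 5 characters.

Answer: O
OO
O O
OOOO
O   O

Derivation:
r0=0: O
r1=1: OO
r2=10: O O
r3=11: OOOO
r4=100: O   O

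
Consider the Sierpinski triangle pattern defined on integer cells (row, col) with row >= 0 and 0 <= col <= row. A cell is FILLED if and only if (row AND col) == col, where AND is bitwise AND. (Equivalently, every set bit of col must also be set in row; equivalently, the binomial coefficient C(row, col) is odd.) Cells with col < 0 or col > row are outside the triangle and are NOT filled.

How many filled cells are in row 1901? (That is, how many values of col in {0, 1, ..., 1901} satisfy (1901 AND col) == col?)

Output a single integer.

1901 in binary = 11101101101
popcount(1901) = number of 1-bits in 11101101101 = 8
A col c satisfies (1901 AND c) == c iff every set bit of c is also set in 1901; each of the 8 set bits of 1901 can independently be on or off in c.
count = 2^8 = 256

Answer: 256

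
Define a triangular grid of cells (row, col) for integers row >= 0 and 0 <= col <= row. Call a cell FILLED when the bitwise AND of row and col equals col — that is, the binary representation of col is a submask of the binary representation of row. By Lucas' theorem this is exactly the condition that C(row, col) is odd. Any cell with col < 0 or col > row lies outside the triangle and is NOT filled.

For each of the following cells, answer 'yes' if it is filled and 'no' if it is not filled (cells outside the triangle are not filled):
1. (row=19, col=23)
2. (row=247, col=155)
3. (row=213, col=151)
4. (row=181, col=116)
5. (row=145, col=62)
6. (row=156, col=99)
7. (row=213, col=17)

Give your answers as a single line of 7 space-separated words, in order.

Answer: no no no no no no yes

Derivation:
(19,23): col outside [0, 19] -> not filled
(247,155): row=0b11110111, col=0b10011011, row AND col = 0b10010011 = 147; 147 != 155 -> empty
(213,151): row=0b11010101, col=0b10010111, row AND col = 0b10010101 = 149; 149 != 151 -> empty
(181,116): row=0b10110101, col=0b1110100, row AND col = 0b110100 = 52; 52 != 116 -> empty
(145,62): row=0b10010001, col=0b111110, row AND col = 0b10000 = 16; 16 != 62 -> empty
(156,99): row=0b10011100, col=0b1100011, row AND col = 0b0 = 0; 0 != 99 -> empty
(213,17): row=0b11010101, col=0b10001, row AND col = 0b10001 = 17; 17 == 17 -> filled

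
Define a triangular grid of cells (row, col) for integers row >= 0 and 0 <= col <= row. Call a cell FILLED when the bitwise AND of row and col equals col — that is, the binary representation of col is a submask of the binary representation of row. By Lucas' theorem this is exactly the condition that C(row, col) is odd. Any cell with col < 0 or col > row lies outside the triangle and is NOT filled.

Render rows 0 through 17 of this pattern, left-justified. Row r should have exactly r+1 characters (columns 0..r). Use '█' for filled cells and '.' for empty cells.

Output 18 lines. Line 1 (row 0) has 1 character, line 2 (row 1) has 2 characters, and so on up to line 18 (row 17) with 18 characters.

r0=0: █
r1=1: ██
r2=10: █.█
r3=11: ████
r4=100: █...█
r5=101: ██..██
r6=110: █.█.█.█
r7=111: ████████
r8=1000: █.......█
r9=1001: ██......██
r10=1010: █.█.....█.█
r11=1011: ████....████
r12=1100: █...█...█...█
r13=1101: ██..██..██..██
r14=1110: █.█.█.█.█.█.█.█
r15=1111: ████████████████
r16=10000: █...............█
r17=10001: ██..............██

Answer: █
██
█.█
████
█...█
██..██
█.█.█.█
████████
█.......█
██......██
█.█.....█.█
████....████
█...█...█...█
██..██..██..██
█.█.█.█.█.█.█.█
████████████████
█...............█
██..............██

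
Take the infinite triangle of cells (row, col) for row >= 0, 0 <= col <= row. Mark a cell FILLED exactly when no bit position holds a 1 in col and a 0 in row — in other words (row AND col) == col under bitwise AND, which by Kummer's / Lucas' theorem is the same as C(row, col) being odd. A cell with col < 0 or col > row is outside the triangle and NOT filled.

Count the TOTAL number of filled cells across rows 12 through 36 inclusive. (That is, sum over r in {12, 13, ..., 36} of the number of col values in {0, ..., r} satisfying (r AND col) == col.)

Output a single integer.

Answer: 220

Derivation:
r12=1100 pc2: +4 =4
r13=1101 pc3: +8 =12
r14=1110 pc3: +8 =20
r15=1111 pc4: +16 =36
r16=10000 pc1: +2 =38
r17=10001 pc2: +4 =42
r18=10010 pc2: +4 =46
r19=10011 pc3: +8 =54
r20=10100 pc2: +4 =58
r21=10101 pc3: +8 =66
r22=10110 pc3: +8 =74
r23=10111 pc4: +16 =90
r24=11000 pc2: +4 =94
r25=11001 pc3: +8 =102
r26=11010 pc3: +8 =110
r27=11011 pc4: +16 =126
r28=11100 pc3: +8 =134
r29=11101 pc4: +16 =150
r30=11110 pc4: +16 =166
r31=11111 pc5: +32 =198
r32=100000 pc1: +2 =200
r33=100001 pc2: +4 =204
r34=100010 pc2: +4 =208
r35=100011 pc3: +8 =216
r36=100100 pc2: +4 =220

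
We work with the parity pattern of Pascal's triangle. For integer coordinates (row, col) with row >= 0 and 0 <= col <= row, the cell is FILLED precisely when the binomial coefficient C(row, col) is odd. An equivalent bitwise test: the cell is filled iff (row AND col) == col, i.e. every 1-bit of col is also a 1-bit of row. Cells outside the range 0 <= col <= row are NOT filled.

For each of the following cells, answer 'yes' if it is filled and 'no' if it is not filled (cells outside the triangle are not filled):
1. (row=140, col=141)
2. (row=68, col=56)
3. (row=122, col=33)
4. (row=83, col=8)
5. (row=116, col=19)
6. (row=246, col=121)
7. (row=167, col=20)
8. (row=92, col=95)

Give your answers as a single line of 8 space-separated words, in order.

(140,141): col outside [0, 140] -> not filled
(68,56): row=0b1000100, col=0b111000, row AND col = 0b0 = 0; 0 != 56 -> empty
(122,33): row=0b1111010, col=0b100001, row AND col = 0b100000 = 32; 32 != 33 -> empty
(83,8): row=0b1010011, col=0b1000, row AND col = 0b0 = 0; 0 != 8 -> empty
(116,19): row=0b1110100, col=0b10011, row AND col = 0b10000 = 16; 16 != 19 -> empty
(246,121): row=0b11110110, col=0b1111001, row AND col = 0b1110000 = 112; 112 != 121 -> empty
(167,20): row=0b10100111, col=0b10100, row AND col = 0b100 = 4; 4 != 20 -> empty
(92,95): col outside [0, 92] -> not filled

Answer: no no no no no no no no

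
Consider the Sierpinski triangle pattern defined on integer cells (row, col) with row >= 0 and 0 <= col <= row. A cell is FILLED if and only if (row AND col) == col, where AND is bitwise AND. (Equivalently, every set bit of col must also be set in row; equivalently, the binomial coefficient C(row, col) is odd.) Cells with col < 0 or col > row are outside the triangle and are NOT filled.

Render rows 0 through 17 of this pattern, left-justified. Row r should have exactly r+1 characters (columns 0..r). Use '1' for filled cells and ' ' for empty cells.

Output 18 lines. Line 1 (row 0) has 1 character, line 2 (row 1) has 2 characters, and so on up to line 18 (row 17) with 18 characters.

Answer: 1
11
1 1
1111
1   1
11  11
1 1 1 1
11111111
1       1
11      11
1 1     1 1
1111    1111
1   1   1   1
11  11  11  11
1 1 1 1 1 1 1 1
1111111111111111
1               1
11              11

Derivation:
r0=0: 1
r1=1: 11
r2=10: 1 1
r3=11: 1111
r4=100: 1   1
r5=101: 11  11
r6=110: 1 1 1 1
r7=111: 11111111
r8=1000: 1       1
r9=1001: 11      11
r10=1010: 1 1     1 1
r11=1011: 1111    1111
r12=1100: 1   1   1   1
r13=1101: 11  11  11  11
r14=1110: 1 1 1 1 1 1 1 1
r15=1111: 1111111111111111
r16=10000: 1               1
r17=10001: 11              11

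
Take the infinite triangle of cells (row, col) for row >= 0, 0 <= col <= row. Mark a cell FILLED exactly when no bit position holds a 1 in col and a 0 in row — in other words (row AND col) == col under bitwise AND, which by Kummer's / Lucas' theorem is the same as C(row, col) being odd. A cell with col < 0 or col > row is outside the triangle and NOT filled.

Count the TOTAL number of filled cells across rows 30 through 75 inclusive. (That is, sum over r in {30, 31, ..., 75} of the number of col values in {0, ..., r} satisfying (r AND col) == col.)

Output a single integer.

r30=11110 pc4: +16 =16
r31=11111 pc5: +32 =48
r32=100000 pc1: +2 =50
r33=100001 pc2: +4 =54
r34=100010 pc2: +4 =58
r35=100011 pc3: +8 =66
r36=100100 pc2: +4 =70
r37=100101 pc3: +8 =78
r38=100110 pc3: +8 =86
r39=100111 pc4: +16 =102
r40=101000 pc2: +4 =106
r41=101001 pc3: +8 =114
r42=101010 pc3: +8 =122
r43=101011 pc4: +16 =138
r44=101100 pc3: +8 =146
r45=101101 pc4: +16 =162
r46=101110 pc4: +16 =178
r47=101111 pc5: +32 =210
r48=110000 pc2: +4 =214
r49=110001 pc3: +8 =222
r50=110010 pc3: +8 =230
r51=110011 pc4: +16 =246
r52=110100 pc3: +8 =254
r53=110101 pc4: +16 =270
r54=110110 pc4: +16 =286
r55=110111 pc5: +32 =318
r56=111000 pc3: +8 =326
r57=111001 pc4: +16 =342
r58=111010 pc4: +16 =358
r59=111011 pc5: +32 =390
r60=111100 pc4: +16 =406
r61=111101 pc5: +32 =438
r62=111110 pc5: +32 =470
r63=111111 pc6: +64 =534
r64=1000000 pc1: +2 =536
r65=1000001 pc2: +4 =540
r66=1000010 pc2: +4 =544
r67=1000011 pc3: +8 =552
r68=1000100 pc2: +4 =556
r69=1000101 pc3: +8 =564
r70=1000110 pc3: +8 =572
r71=1000111 pc4: +16 =588
r72=1001000 pc2: +4 =592
r73=1001001 pc3: +8 =600
r74=1001010 pc3: +8 =608
r75=1001011 pc4: +16 =624

Answer: 624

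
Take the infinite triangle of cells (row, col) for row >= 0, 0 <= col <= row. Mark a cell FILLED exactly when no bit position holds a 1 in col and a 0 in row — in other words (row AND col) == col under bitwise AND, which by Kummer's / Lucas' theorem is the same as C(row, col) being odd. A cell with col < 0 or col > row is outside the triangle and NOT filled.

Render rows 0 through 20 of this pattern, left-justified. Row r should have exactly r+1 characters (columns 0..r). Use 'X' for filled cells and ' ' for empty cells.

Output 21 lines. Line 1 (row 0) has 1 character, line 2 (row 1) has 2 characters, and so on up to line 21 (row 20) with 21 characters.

Answer: X
XX
X X
XXXX
X   X
XX  XX
X X X X
XXXXXXXX
X       X
XX      XX
X X     X X
XXXX    XXXX
X   X   X   X
XX  XX  XX  XX
X X X X X X X X
XXXXXXXXXXXXXXXX
X               X
XX              XX
X X             X X
XXXX            XXXX
X   X           X   X

Derivation:
r0=0: X
r1=1: XX
r2=10: X X
r3=11: XXXX
r4=100: X   X
r5=101: XX  XX
r6=110: X X X X
r7=111: XXXXXXXX
r8=1000: X       X
r9=1001: XX      XX
r10=1010: X X     X X
r11=1011: XXXX    XXXX
r12=1100: X   X   X   X
r13=1101: XX  XX  XX  XX
r14=1110: X X X X X X X X
r15=1111: XXXXXXXXXXXXXXXX
r16=10000: X               X
r17=10001: XX              XX
r18=10010: X X             X X
r19=10011: XXXX            XXXX
r20=10100: X   X           X   X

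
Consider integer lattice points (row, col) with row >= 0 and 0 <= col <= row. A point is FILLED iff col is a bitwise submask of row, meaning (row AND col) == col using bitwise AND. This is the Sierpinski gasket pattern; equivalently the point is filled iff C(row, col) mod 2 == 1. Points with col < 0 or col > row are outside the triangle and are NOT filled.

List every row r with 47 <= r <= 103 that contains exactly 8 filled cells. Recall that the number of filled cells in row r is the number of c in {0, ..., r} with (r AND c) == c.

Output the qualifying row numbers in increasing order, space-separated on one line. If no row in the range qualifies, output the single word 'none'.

Row r has 2^popcount(r) filled cells, so we need popcount(r) = log2(8) = 3.
Scan r = 47..103 and keep those with exactly 3 one-bits:
r=47=101111 popcount=5 -> skip
r=48=110000 popcount=2 -> skip
r=49=110001 popcount=3 -> KEEP
r=50=110010 popcount=3 -> KEEP
r=51=110011 popcount=4 -> skip
r=52=110100 popcount=3 -> KEEP
r=53=110101 popcount=4 -> skip
r=54=110110 popcount=4 -> skip
r=55=110111 popcount=5 -> skip
r=56=111000 popcount=3 -> KEEP
r=57=111001 popcount=4 -> skip
r=58=111010 popcount=4 -> skip
r=59=111011 popcount=5 -> skip
r=60=111100 popcount=4 -> skip
r=61=111101 popcount=5 -> skip
r=62=111110 popcount=5 -> skip
r=63=111111 popcount=6 -> skip
r=64=1000000 popcount=1 -> skip
r=65=1000001 popcount=2 -> skip
r=66=1000010 popcount=2 -> skip
r=67=1000011 popcount=3 -> KEEP
r=68=1000100 popcount=2 -> skip
r=69=1000101 popcount=3 -> KEEP
r=70=1000110 popcount=3 -> KEEP
r=71=1000111 popcount=4 -> skip
r=72=1001000 popcount=2 -> skip
r=73=1001001 popcount=3 -> KEEP
r=74=1001010 popcount=3 -> KEEP
r=75=1001011 popcount=4 -> skip
r=76=1001100 popcount=3 -> KEEP
r=77=1001101 popcount=4 -> skip
r=78=1001110 popcount=4 -> skip
r=79=1001111 popcount=5 -> skip
r=80=1010000 popcount=2 -> skip
r=81=1010001 popcount=3 -> KEEP
r=82=1010010 popcount=3 -> KEEP
r=83=1010011 popcount=4 -> skip
r=84=1010100 popcount=3 -> KEEP
r=85=1010101 popcount=4 -> skip
r=86=1010110 popcount=4 -> skip
r=87=1010111 popcount=5 -> skip
r=88=1011000 popcount=3 -> KEEP
r=89=1011001 popcount=4 -> skip
r=90=1011010 popcount=4 -> skip
r=91=1011011 popcount=5 -> skip
r=92=1011100 popcount=4 -> skip
r=93=1011101 popcount=5 -> skip
r=94=1011110 popcount=5 -> skip
r=95=1011111 popcount=6 -> skip
r=96=1100000 popcount=2 -> skip
r=97=1100001 popcount=3 -> KEEP
r=98=1100010 popcount=3 -> KEEP
r=99=1100011 popcount=4 -> skip
r=100=1100100 popcount=3 -> KEEP
r=101=1100101 popcount=4 -> skip
r=102=1100110 popcount=4 -> skip
r=103=1100111 popcount=5 -> skip
Kept rows: 49 50 52 56 67 69 70 73 74 76 81 82 84 88 97 98 100

Answer: 49 50 52 56 67 69 70 73 74 76 81 82 84 88 97 98 100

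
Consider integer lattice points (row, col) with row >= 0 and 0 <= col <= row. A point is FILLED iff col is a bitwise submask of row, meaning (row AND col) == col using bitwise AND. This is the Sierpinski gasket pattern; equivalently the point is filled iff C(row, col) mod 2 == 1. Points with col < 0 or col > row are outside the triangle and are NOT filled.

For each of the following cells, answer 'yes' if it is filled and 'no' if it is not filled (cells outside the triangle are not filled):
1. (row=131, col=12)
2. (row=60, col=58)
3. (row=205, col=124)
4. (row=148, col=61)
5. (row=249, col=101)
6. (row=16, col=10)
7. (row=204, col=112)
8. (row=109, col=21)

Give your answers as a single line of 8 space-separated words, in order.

Answer: no no no no no no no no

Derivation:
(131,12): row=0b10000011, col=0b1100, row AND col = 0b0 = 0; 0 != 12 -> empty
(60,58): row=0b111100, col=0b111010, row AND col = 0b111000 = 56; 56 != 58 -> empty
(205,124): row=0b11001101, col=0b1111100, row AND col = 0b1001100 = 76; 76 != 124 -> empty
(148,61): row=0b10010100, col=0b111101, row AND col = 0b10100 = 20; 20 != 61 -> empty
(249,101): row=0b11111001, col=0b1100101, row AND col = 0b1100001 = 97; 97 != 101 -> empty
(16,10): row=0b10000, col=0b1010, row AND col = 0b0 = 0; 0 != 10 -> empty
(204,112): row=0b11001100, col=0b1110000, row AND col = 0b1000000 = 64; 64 != 112 -> empty
(109,21): row=0b1101101, col=0b10101, row AND col = 0b101 = 5; 5 != 21 -> empty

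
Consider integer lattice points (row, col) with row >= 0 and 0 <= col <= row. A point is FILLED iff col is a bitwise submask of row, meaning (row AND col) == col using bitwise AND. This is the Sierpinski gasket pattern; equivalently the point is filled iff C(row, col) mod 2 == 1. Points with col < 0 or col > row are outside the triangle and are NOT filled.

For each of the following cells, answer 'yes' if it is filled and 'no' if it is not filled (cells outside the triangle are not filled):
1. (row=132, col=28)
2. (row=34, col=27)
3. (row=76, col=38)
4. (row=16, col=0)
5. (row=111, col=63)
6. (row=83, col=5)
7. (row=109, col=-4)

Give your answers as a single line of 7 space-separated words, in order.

Answer: no no no yes no no no

Derivation:
(132,28): row=0b10000100, col=0b11100, row AND col = 0b100 = 4; 4 != 28 -> empty
(34,27): row=0b100010, col=0b11011, row AND col = 0b10 = 2; 2 != 27 -> empty
(76,38): row=0b1001100, col=0b100110, row AND col = 0b100 = 4; 4 != 38 -> empty
(16,0): row=0b10000, col=0b0, row AND col = 0b0 = 0; 0 == 0 -> filled
(111,63): row=0b1101111, col=0b111111, row AND col = 0b101111 = 47; 47 != 63 -> empty
(83,5): row=0b1010011, col=0b101, row AND col = 0b1 = 1; 1 != 5 -> empty
(109,-4): col outside [0, 109] -> not filled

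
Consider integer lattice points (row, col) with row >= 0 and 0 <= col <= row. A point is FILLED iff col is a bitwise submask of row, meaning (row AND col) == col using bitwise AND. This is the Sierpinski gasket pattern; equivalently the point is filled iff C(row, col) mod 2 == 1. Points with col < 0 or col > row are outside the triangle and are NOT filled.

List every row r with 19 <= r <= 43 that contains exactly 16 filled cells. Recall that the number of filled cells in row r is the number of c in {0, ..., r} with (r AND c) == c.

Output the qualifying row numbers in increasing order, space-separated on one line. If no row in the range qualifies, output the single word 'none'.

Answer: 23 27 29 30 39 43

Derivation:
Row r has 2^popcount(r) filled cells, so we need popcount(r) = log2(16) = 4.
Scan r = 19..43 and keep those with exactly 4 one-bits:
r=19=10011 popcount=3 -> skip
r=20=10100 popcount=2 -> skip
r=21=10101 popcount=3 -> skip
r=22=10110 popcount=3 -> skip
r=23=10111 popcount=4 -> KEEP
r=24=11000 popcount=2 -> skip
r=25=11001 popcount=3 -> skip
r=26=11010 popcount=3 -> skip
r=27=11011 popcount=4 -> KEEP
r=28=11100 popcount=3 -> skip
r=29=11101 popcount=4 -> KEEP
r=30=11110 popcount=4 -> KEEP
r=31=11111 popcount=5 -> skip
r=32=100000 popcount=1 -> skip
r=33=100001 popcount=2 -> skip
r=34=100010 popcount=2 -> skip
r=35=100011 popcount=3 -> skip
r=36=100100 popcount=2 -> skip
r=37=100101 popcount=3 -> skip
r=38=100110 popcount=3 -> skip
r=39=100111 popcount=4 -> KEEP
r=40=101000 popcount=2 -> skip
r=41=101001 popcount=3 -> skip
r=42=101010 popcount=3 -> skip
r=43=101011 popcount=4 -> KEEP
Kept rows: 23 27 29 30 39 43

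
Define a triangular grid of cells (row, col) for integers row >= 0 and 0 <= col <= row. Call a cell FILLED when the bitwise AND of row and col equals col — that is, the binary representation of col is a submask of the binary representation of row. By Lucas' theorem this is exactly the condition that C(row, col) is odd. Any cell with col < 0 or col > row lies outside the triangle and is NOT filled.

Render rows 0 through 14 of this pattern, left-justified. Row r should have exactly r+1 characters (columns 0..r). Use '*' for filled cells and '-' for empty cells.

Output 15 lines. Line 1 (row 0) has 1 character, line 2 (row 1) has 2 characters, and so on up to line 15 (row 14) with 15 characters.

r0=0: *
r1=1: **
r2=10: *-*
r3=11: ****
r4=100: *---*
r5=101: **--**
r6=110: *-*-*-*
r7=111: ********
r8=1000: *-------*
r9=1001: **------**
r10=1010: *-*-----*-*
r11=1011: ****----****
r12=1100: *---*---*---*
r13=1101: **--**--**--**
r14=1110: *-*-*-*-*-*-*-*

Answer: *
**
*-*
****
*---*
**--**
*-*-*-*
********
*-------*
**------**
*-*-----*-*
****----****
*---*---*---*
**--**--**--**
*-*-*-*-*-*-*-*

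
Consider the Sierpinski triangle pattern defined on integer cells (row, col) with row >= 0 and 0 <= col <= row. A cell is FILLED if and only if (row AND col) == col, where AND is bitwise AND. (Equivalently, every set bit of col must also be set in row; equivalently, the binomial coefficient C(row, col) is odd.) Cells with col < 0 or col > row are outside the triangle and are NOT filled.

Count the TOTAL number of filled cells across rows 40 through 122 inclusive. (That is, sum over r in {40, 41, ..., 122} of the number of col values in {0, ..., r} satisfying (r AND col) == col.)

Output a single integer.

r40=101000 pc2: +4 =4
r41=101001 pc3: +8 =12
r42=101010 pc3: +8 =20
r43=101011 pc4: +16 =36
r44=101100 pc3: +8 =44
r45=101101 pc4: +16 =60
r46=101110 pc4: +16 =76
r47=101111 pc5: +32 =108
r48=110000 pc2: +4 =112
r49=110001 pc3: +8 =120
r50=110010 pc3: +8 =128
r51=110011 pc4: +16 =144
r52=110100 pc3: +8 =152
r53=110101 pc4: +16 =168
r54=110110 pc4: +16 =184
r55=110111 pc5: +32 =216
r56=111000 pc3: +8 =224
r57=111001 pc4: +16 =240
r58=111010 pc4: +16 =256
r59=111011 pc5: +32 =288
r60=111100 pc4: +16 =304
r61=111101 pc5: +32 =336
r62=111110 pc5: +32 =368
r63=111111 pc6: +64 =432
r64=1000000 pc1: +2 =434
r65=1000001 pc2: +4 =438
r66=1000010 pc2: +4 =442
r67=1000011 pc3: +8 =450
r68=1000100 pc2: +4 =454
r69=1000101 pc3: +8 =462
r70=1000110 pc3: +8 =470
r71=1000111 pc4: +16 =486
r72=1001000 pc2: +4 =490
r73=1001001 pc3: +8 =498
r74=1001010 pc3: +8 =506
r75=1001011 pc4: +16 =522
r76=1001100 pc3: +8 =530
r77=1001101 pc4: +16 =546
r78=1001110 pc4: +16 =562
r79=1001111 pc5: +32 =594
r80=1010000 pc2: +4 =598
r81=1010001 pc3: +8 =606
r82=1010010 pc3: +8 =614
r83=1010011 pc4: +16 =630
r84=1010100 pc3: +8 =638
r85=1010101 pc4: +16 =654
r86=1010110 pc4: +16 =670
r87=1010111 pc5: +32 =702
r88=1011000 pc3: +8 =710
r89=1011001 pc4: +16 =726
r90=1011010 pc4: +16 =742
r91=1011011 pc5: +32 =774
r92=1011100 pc4: +16 =790
r93=1011101 pc5: +32 =822
r94=1011110 pc5: +32 =854
r95=1011111 pc6: +64 =918
r96=1100000 pc2: +4 =922
r97=1100001 pc3: +8 =930
r98=1100010 pc3: +8 =938
r99=1100011 pc4: +16 =954
r100=1100100 pc3: +8 =962
r101=1100101 pc4: +16 =978
r102=1100110 pc4: +16 =994
r103=1100111 pc5: +32 =1026
r104=1101000 pc3: +8 =1034
r105=1101001 pc4: +16 =1050
r106=1101010 pc4: +16 =1066
r107=1101011 pc5: +32 =1098
r108=1101100 pc4: +16 =1114
r109=1101101 pc5: +32 =1146
r110=1101110 pc5: +32 =1178
r111=1101111 pc6: +64 =1242
r112=1110000 pc3: +8 =1250
r113=1110001 pc4: +16 =1266
r114=1110010 pc4: +16 =1282
r115=1110011 pc5: +32 =1314
r116=1110100 pc4: +16 =1330
r117=1110101 pc5: +32 =1362
r118=1110110 pc5: +32 =1394
r119=1110111 pc6: +64 =1458
r120=1111000 pc4: +16 =1474
r121=1111001 pc5: +32 =1506
r122=1111010 pc5: +32 =1538

Answer: 1538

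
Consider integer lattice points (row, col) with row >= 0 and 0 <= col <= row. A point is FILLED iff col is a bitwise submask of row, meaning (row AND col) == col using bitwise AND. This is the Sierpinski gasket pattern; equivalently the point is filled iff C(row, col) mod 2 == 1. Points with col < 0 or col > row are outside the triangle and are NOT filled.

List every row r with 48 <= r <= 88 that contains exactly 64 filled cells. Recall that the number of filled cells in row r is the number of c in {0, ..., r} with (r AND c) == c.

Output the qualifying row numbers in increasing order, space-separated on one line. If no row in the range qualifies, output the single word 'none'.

Row r has 2^popcount(r) filled cells, so we need popcount(r) = log2(64) = 6.
Scan r = 48..88 and keep those with exactly 6 one-bits:
r=48=110000 popcount=2 -> skip
r=49=110001 popcount=3 -> skip
r=50=110010 popcount=3 -> skip
r=51=110011 popcount=4 -> skip
r=52=110100 popcount=3 -> skip
r=53=110101 popcount=4 -> skip
r=54=110110 popcount=4 -> skip
r=55=110111 popcount=5 -> skip
r=56=111000 popcount=3 -> skip
r=57=111001 popcount=4 -> skip
r=58=111010 popcount=4 -> skip
r=59=111011 popcount=5 -> skip
r=60=111100 popcount=4 -> skip
r=61=111101 popcount=5 -> skip
r=62=111110 popcount=5 -> skip
r=63=111111 popcount=6 -> KEEP
r=64=1000000 popcount=1 -> skip
r=65=1000001 popcount=2 -> skip
r=66=1000010 popcount=2 -> skip
r=67=1000011 popcount=3 -> skip
r=68=1000100 popcount=2 -> skip
r=69=1000101 popcount=3 -> skip
r=70=1000110 popcount=3 -> skip
r=71=1000111 popcount=4 -> skip
r=72=1001000 popcount=2 -> skip
r=73=1001001 popcount=3 -> skip
r=74=1001010 popcount=3 -> skip
r=75=1001011 popcount=4 -> skip
r=76=1001100 popcount=3 -> skip
r=77=1001101 popcount=4 -> skip
r=78=1001110 popcount=4 -> skip
r=79=1001111 popcount=5 -> skip
r=80=1010000 popcount=2 -> skip
r=81=1010001 popcount=3 -> skip
r=82=1010010 popcount=3 -> skip
r=83=1010011 popcount=4 -> skip
r=84=1010100 popcount=3 -> skip
r=85=1010101 popcount=4 -> skip
r=86=1010110 popcount=4 -> skip
r=87=1010111 popcount=5 -> skip
r=88=1011000 popcount=3 -> skip
Kept rows: 63

Answer: 63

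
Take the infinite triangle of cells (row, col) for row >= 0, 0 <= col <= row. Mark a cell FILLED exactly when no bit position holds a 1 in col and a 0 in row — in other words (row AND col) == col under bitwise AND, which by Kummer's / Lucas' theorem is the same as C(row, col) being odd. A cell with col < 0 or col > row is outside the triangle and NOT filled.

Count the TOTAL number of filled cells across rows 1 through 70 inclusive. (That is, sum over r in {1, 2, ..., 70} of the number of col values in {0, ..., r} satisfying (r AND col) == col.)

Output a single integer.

Answer: 766

Derivation:
r1=1 pc1: +2 =2
r2=10 pc1: +2 =4
r3=11 pc2: +4 =8
r4=100 pc1: +2 =10
r5=101 pc2: +4 =14
r6=110 pc2: +4 =18
r7=111 pc3: +8 =26
r8=1000 pc1: +2 =28
r9=1001 pc2: +4 =32
r10=1010 pc2: +4 =36
r11=1011 pc3: +8 =44
r12=1100 pc2: +4 =48
r13=1101 pc3: +8 =56
r14=1110 pc3: +8 =64
r15=1111 pc4: +16 =80
r16=10000 pc1: +2 =82
r17=10001 pc2: +4 =86
r18=10010 pc2: +4 =90
r19=10011 pc3: +8 =98
r20=10100 pc2: +4 =102
r21=10101 pc3: +8 =110
r22=10110 pc3: +8 =118
r23=10111 pc4: +16 =134
r24=11000 pc2: +4 =138
r25=11001 pc3: +8 =146
r26=11010 pc3: +8 =154
r27=11011 pc4: +16 =170
r28=11100 pc3: +8 =178
r29=11101 pc4: +16 =194
r30=11110 pc4: +16 =210
r31=11111 pc5: +32 =242
r32=100000 pc1: +2 =244
r33=100001 pc2: +4 =248
r34=100010 pc2: +4 =252
r35=100011 pc3: +8 =260
r36=100100 pc2: +4 =264
r37=100101 pc3: +8 =272
r38=100110 pc3: +8 =280
r39=100111 pc4: +16 =296
r40=101000 pc2: +4 =300
r41=101001 pc3: +8 =308
r42=101010 pc3: +8 =316
r43=101011 pc4: +16 =332
r44=101100 pc3: +8 =340
r45=101101 pc4: +16 =356
r46=101110 pc4: +16 =372
r47=101111 pc5: +32 =404
r48=110000 pc2: +4 =408
r49=110001 pc3: +8 =416
r50=110010 pc3: +8 =424
r51=110011 pc4: +16 =440
r52=110100 pc3: +8 =448
r53=110101 pc4: +16 =464
r54=110110 pc4: +16 =480
r55=110111 pc5: +32 =512
r56=111000 pc3: +8 =520
r57=111001 pc4: +16 =536
r58=111010 pc4: +16 =552
r59=111011 pc5: +32 =584
r60=111100 pc4: +16 =600
r61=111101 pc5: +32 =632
r62=111110 pc5: +32 =664
r63=111111 pc6: +64 =728
r64=1000000 pc1: +2 =730
r65=1000001 pc2: +4 =734
r66=1000010 pc2: +4 =738
r67=1000011 pc3: +8 =746
r68=1000100 pc2: +4 =750
r69=1000101 pc3: +8 =758
r70=1000110 pc3: +8 =766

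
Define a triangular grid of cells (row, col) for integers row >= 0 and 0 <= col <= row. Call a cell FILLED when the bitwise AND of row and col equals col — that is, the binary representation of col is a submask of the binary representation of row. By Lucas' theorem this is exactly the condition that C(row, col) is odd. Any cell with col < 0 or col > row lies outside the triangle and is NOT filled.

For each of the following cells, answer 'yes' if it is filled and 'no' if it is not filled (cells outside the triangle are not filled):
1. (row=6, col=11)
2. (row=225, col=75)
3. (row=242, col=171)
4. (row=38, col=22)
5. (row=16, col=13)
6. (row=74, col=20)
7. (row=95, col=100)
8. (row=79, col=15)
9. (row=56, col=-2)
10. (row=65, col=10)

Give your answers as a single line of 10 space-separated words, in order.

Answer: no no no no no no no yes no no

Derivation:
(6,11): col outside [0, 6] -> not filled
(225,75): row=0b11100001, col=0b1001011, row AND col = 0b1000001 = 65; 65 != 75 -> empty
(242,171): row=0b11110010, col=0b10101011, row AND col = 0b10100010 = 162; 162 != 171 -> empty
(38,22): row=0b100110, col=0b10110, row AND col = 0b110 = 6; 6 != 22 -> empty
(16,13): row=0b10000, col=0b1101, row AND col = 0b0 = 0; 0 != 13 -> empty
(74,20): row=0b1001010, col=0b10100, row AND col = 0b0 = 0; 0 != 20 -> empty
(95,100): col outside [0, 95] -> not filled
(79,15): row=0b1001111, col=0b1111, row AND col = 0b1111 = 15; 15 == 15 -> filled
(56,-2): col outside [0, 56] -> not filled
(65,10): row=0b1000001, col=0b1010, row AND col = 0b0 = 0; 0 != 10 -> empty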